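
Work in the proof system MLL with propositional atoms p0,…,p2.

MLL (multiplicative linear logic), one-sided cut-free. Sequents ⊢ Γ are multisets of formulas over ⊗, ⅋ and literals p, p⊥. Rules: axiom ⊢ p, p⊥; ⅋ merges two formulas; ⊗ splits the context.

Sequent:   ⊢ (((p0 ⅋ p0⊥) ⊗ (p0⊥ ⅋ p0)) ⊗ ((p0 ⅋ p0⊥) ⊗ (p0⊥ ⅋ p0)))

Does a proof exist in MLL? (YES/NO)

Derivation trace:
[⊗]  ⊢ (((p0 ⅋ p0⊥) ⊗ (p0⊥ ⅋ p0)) ⊗ ((p0 ⅋ p0⊥) ⊗ (p0⊥ ⅋ p0)))
  [⊗]  ⊢ ((p0 ⅋ p0⊥) ⊗ (p0⊥ ⅋ p0))
    [⅋]  ⊢ (p0 ⅋ p0⊥)
      [Ax]  ⊢ p0, p0⊥
    [⅋]  ⊢ (p0⊥ ⅋ p0)
      [Ax]  ⊢ p0, p0⊥
  [⊗]  ⊢ ((p0 ⅋ p0⊥) ⊗ (p0⊥ ⅋ p0))
    [⅋]  ⊢ (p0 ⅋ p0⊥)
      [Ax]  ⊢ p0, p0⊥
    [⅋]  ⊢ (p0⊥ ⅋ p0)
      [Ax]  ⊢ p0, p0⊥

Result: YES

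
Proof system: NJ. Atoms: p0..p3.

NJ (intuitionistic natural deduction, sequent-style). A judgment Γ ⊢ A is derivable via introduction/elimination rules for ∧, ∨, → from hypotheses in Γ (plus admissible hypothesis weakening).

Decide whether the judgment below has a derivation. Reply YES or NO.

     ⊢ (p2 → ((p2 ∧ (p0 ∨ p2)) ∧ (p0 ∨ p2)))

Proof tree:
[→I]  ⊢ (p2 → ((p2 ∧ (p0 ∨ p2)) ∧ (p0 ∨ p2)))
  [∧I] p2 ⊢ ((p2 ∧ (p0 ∨ p2)) ∧ (p0 ∨ p2))
    [∧I] p2 ⊢ (p2 ∧ (p0 ∨ p2))
      [Ax] p2 ⊢ p2
      [∨I₂] p2 ⊢ (p0 ∨ p2)
        [Ax] p2 ⊢ p2
    [∨I₂] p2 ⊢ (p0 ∨ p2)
      [Ax] p2 ⊢ p2

Result: YES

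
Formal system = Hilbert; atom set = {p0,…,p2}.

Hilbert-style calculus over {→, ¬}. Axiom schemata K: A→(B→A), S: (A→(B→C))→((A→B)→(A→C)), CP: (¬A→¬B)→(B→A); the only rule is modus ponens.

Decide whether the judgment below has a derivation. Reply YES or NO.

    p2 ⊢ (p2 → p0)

Enumerate valuations to refute Γ ⊢ Δ:
  v=000: Γ:[p2=F] Δ:[(p2 → p0)=T] refutes=False
  v=001: Γ:[p2=T] Δ:[(p2 → p0)=F] refutes=True  ← countermodel

Result: NO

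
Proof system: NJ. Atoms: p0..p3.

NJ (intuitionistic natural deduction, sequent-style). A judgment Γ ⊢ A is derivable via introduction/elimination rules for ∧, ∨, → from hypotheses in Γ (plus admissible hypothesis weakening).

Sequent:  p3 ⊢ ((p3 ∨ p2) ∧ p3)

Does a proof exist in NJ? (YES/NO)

Proof tree:
[∧I] p3 ⊢ ((p3 ∨ p2) ∧ p3)
  [∨I₁] p3 ⊢ (p3 ∨ p2)
    [Ax] p3 ⊢ p3
  [Ax] p3 ⊢ p3

Result: YES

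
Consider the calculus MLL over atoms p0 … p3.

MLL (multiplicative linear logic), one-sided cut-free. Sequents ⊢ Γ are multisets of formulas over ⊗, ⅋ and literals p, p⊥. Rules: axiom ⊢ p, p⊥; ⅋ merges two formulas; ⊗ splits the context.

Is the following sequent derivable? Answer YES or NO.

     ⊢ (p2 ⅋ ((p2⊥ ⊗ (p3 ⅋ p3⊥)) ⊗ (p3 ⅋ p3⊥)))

Derivation trace:
[⅋]  ⊢ (p2 ⅋ ((p2⊥ ⊗ (p3 ⅋ p3⊥)) ⊗ (p3 ⅋ p3⊥)))
  [⊗]  ⊢ p2, ((p2⊥ ⊗ (p3 ⅋ p3⊥)) ⊗ (p3 ⅋ p3⊥))
    [⊗]  ⊢ p2, (p2⊥ ⊗ (p3 ⅋ p3⊥))
      [Ax]  ⊢ p2, p2⊥
      [⅋]  ⊢ (p3 ⅋ p3⊥)
        [Ax]  ⊢ p3, p3⊥
    [⅋]  ⊢ (p3 ⅋ p3⊥)
      [Ax]  ⊢ p3, p3⊥

Result: YES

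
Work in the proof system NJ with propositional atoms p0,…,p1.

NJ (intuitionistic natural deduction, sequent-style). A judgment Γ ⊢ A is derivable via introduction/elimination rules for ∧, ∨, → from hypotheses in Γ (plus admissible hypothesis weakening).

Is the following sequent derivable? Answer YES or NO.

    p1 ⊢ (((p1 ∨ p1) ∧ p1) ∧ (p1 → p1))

Proof tree:
[∧I] p1 ⊢ (((p1 ∨ p1) ∧ p1) ∧ (p1 → p1))
  [∧I] p1 ⊢ ((p1 ∨ p1) ∧ p1)
    [∨I₂] p1 ⊢ (p1 ∨ p1)
      [Ax] p1 ⊢ p1
    [Ax] p1 ⊢ p1
  [→I]  ⊢ (p1 → p1)
    [Ax] p1 ⊢ p1

Result: YES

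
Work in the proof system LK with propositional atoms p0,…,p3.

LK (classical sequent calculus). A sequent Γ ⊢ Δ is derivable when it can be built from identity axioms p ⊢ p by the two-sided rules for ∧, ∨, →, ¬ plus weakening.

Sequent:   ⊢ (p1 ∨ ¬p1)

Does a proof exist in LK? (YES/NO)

Proof tree:
[∨R]  ⊢ (p1 ∨ ¬p1)
  [¬R]  ⊢ p1, ¬p1
    [Ax] p1 ⊢ p1

Result: YES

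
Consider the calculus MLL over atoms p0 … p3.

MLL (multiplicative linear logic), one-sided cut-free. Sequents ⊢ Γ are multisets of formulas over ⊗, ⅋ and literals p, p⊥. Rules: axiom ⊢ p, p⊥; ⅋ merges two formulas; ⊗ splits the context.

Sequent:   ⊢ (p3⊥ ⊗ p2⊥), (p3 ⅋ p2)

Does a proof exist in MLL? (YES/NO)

Derivation trace:
[⅋]  ⊢ (p3⊥ ⊗ p2⊥), (p3 ⅋ p2)
  [⊗]  ⊢ p3, p2, (p3⊥ ⊗ p2⊥)
    [Ax]  ⊢ p3, p3⊥
    [Ax]  ⊢ p2, p2⊥

Result: YES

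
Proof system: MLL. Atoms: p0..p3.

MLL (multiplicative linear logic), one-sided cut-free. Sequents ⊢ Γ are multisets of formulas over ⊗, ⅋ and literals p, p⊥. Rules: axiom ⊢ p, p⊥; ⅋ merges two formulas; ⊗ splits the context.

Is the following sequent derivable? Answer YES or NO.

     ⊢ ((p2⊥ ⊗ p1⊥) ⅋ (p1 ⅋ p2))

Proof tree:
[⅋]  ⊢ ((p2⊥ ⊗ p1⊥) ⅋ (p1 ⅋ p2))
  [⅋]  ⊢ (p2⊥ ⊗ p1⊥), (p1 ⅋ p2)
    [⊗]  ⊢ p2, p1, (p2⊥ ⊗ p1⊥)
      [Ax]  ⊢ p2, p2⊥
      [Ax]  ⊢ p1, p1⊥

Result: YES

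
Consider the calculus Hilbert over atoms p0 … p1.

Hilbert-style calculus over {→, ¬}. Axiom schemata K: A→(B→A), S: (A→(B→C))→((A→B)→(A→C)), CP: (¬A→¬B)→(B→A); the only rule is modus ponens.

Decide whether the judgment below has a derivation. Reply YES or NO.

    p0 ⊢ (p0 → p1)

Search for a countermodel by truth-table:
  v=00: Γ:[p0=F] Δ:[(p0 → p1)=T] refutes=False
  v=01: Γ:[p0=F] Δ:[(p0 → p1)=T] refutes=False
  v=10: Γ:[p0=T] Δ:[(p0 → p1)=F] refutes=True  ← countermodel

Result: NO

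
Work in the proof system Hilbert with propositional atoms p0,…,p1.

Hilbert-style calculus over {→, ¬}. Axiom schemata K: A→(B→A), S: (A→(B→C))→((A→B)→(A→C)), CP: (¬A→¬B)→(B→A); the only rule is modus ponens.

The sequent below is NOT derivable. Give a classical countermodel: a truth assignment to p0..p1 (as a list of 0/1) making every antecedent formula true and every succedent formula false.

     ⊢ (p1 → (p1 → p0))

Search for a countermodel by truth-table:
  v=00: Γ:[] Δ:[(p1 → (p1 → p0))=T] refutes=False
  v=01: Γ:[] Δ:[(p1 → (p1 → p0))=F] refutes=True  ← countermodel

Result: [0, 1]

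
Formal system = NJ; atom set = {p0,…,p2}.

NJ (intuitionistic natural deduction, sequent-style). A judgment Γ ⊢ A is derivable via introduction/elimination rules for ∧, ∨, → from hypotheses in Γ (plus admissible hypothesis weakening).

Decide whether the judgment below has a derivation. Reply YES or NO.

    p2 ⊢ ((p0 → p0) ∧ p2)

Proof tree:
[∧I] p2 ⊢ ((p0 → p0) ∧ p2)
  [→I]  ⊢ (p0 → p0)
    [Ax] p0 ⊢ p0
  [Ax] p2 ⊢ p2

Result: YES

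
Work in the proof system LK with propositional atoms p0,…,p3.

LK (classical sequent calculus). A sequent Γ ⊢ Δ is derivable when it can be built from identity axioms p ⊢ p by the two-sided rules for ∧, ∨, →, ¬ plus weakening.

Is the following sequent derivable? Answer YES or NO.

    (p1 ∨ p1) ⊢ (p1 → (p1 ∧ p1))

Derivation (root first):
[→R] (p1 ∨ p1) ⊢ (p1 → (p1 ∧ p1))
  [∧R] p1, (p1 ∨ p1) ⊢ (p1 ∧ p1)
    [Ax] p1 ⊢ p1
    [∨L] (p1 ∨ p1) ⊢ p1
      [Ax] p1 ⊢ p1
      [Ax] p1 ⊢ p1

Result: YES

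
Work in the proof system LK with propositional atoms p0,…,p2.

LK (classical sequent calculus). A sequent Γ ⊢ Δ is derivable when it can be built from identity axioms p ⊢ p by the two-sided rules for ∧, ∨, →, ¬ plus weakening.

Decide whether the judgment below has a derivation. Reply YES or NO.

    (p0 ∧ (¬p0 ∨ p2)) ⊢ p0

Proof tree:
[∧L] (p0 ∧ (¬p0 ∨ p2)) ⊢ p0
  [∨L] p0, (¬p0 ∨ p2) ⊢ p0
    [¬L] p0, ¬p0 ⊢ 
      [Ax] p0 ⊢ p0
    [WL] p0, p2 ⊢ p0
      [Ax] p0 ⊢ p0

Result: YES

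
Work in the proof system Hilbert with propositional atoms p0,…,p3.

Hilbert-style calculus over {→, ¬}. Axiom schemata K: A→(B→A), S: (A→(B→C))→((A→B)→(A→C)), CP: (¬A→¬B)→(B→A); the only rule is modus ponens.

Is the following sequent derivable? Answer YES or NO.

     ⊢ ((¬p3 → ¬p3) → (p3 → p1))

Enumerate valuations to refute Γ ⊢ Δ:
  v=0000: Γ:[] Δ:[((¬p3 → ¬p3) → (p3 → p1))=T] refutes=False
  v=0001: Γ:[] Δ:[((¬p3 → ¬p3) → (p3 → p1))=F] refutes=True  ← countermodel

Result: NO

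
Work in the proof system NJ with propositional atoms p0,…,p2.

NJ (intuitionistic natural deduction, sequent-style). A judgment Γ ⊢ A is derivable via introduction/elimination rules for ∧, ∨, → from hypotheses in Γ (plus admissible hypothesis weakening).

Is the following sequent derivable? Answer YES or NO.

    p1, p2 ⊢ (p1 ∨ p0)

Derivation trace:
[→E] p1, p2 ⊢ (p1 ∨ p0)
  [Wk] p2 ⊢ (p1 → (p1 ∨ p0))
    [→I]  ⊢ (p1 → (p1 ∨ p0))
      [∨I₁] p1 ⊢ (p1 ∨ p0)
        [Ax] p1 ⊢ p1
  [Ax] p1 ⊢ p1

Result: YES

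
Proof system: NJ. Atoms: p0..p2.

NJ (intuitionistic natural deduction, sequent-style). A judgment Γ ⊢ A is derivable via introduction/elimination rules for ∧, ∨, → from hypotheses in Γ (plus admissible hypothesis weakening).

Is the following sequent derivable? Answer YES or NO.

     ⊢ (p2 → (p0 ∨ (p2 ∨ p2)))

Proof tree:
[→I]  ⊢ (p2 → (p0 ∨ (p2 ∨ p2)))
  [∨I₂] p2 ⊢ (p0 ∨ (p2 ∨ p2))
    [∨I₁] p2 ⊢ (p2 ∨ p2)
      [Ax] p2 ⊢ p2

Result: YES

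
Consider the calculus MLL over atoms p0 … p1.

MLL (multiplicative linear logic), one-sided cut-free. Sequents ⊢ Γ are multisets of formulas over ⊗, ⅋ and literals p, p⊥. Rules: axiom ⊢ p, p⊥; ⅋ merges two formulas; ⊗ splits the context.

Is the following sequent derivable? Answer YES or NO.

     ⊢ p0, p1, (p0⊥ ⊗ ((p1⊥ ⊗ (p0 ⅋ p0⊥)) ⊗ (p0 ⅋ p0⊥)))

Derivation (root first):
[⊗]  ⊢ p0, p1, (p0⊥ ⊗ ((p1⊥ ⊗ (p0 ⅋ p0⊥)) ⊗ (p0 ⅋ p0⊥)))
  [Ax]  ⊢ p0, p0⊥
  [⊗]  ⊢ p1, ((p1⊥ ⊗ (p0 ⅋ p0⊥)) ⊗ (p0 ⅋ p0⊥))
    [⊗]  ⊢ p1, (p1⊥ ⊗ (p0 ⅋ p0⊥))
      [Ax]  ⊢ p1, p1⊥
      [⅋]  ⊢ (p0 ⅋ p0⊥)
        [Ax]  ⊢ p0, p0⊥
    [⅋]  ⊢ (p0 ⅋ p0⊥)
      [Ax]  ⊢ p0, p0⊥

Result: YES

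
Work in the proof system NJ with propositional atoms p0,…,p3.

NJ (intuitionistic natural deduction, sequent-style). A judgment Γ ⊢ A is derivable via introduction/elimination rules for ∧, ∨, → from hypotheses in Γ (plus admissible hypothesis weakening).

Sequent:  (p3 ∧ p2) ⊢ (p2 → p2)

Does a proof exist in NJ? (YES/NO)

Derivation trace:
[→I] (p3 ∧ p2) ⊢ (p2 → p2)
  [Wk] p2, (p3 ∧ p2) ⊢ p2
    [Ax] p2 ⊢ p2

Result: YES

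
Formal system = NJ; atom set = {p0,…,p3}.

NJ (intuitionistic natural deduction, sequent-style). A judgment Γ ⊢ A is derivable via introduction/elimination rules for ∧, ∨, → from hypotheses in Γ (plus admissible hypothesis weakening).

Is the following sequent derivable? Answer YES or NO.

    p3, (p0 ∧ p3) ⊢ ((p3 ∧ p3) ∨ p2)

Derivation (root first):
[∨I₁] p3, (p0 ∧ p3) ⊢ ((p3 ∧ p3) ∨ p2)
  [Wk] p3, (p0 ∧ p3) ⊢ (p3 ∧ p3)
    [∧I] p3 ⊢ (p3 ∧ p3)
      [Ax] p3 ⊢ p3
      [Ax] p3 ⊢ p3

Result: YES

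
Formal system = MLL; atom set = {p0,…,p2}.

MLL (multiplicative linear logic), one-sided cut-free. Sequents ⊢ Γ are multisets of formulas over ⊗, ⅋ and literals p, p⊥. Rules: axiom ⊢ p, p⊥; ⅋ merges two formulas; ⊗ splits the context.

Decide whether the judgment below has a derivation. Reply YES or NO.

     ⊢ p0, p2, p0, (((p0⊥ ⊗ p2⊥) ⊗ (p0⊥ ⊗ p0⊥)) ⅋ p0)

Derivation (root first):
[⅋]  ⊢ p0, p2, p0, (((p0⊥ ⊗ p2⊥) ⊗ (p0⊥ ⊗ p0⊥)) ⅋ p0)
  [⊗]  ⊢ p0, p2, p0, p0, ((p0⊥ ⊗ p2⊥) ⊗ (p0⊥ ⊗ p0⊥))
    [⊗]  ⊢ p0, p2, (p0⊥ ⊗ p2⊥)
      [Ax]  ⊢ p0, p0⊥
      [Ax]  ⊢ p2, p2⊥
    [⊗]  ⊢ p0, p0, (p0⊥ ⊗ p0⊥)
      [Ax]  ⊢ p0, p0⊥
      [Ax]  ⊢ p0, p0⊥

Result: YES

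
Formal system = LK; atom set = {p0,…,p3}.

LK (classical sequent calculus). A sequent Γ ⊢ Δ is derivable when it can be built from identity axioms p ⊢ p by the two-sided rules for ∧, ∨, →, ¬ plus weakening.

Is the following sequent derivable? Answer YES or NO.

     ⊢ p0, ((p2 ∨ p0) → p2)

Derivation (root first):
[→R]  ⊢ p0, ((p2 ∨ p0) → p2)
  [∨L] (p2 ∨ p0) ⊢ p2, p0
    [Ax] p2 ⊢ p2
    [Ax] p0 ⊢ p0

Result: YES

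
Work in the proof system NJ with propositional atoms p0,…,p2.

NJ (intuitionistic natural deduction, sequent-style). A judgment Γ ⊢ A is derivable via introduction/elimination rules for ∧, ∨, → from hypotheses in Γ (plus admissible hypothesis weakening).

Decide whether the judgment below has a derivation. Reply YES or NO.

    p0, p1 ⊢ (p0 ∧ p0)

Proof tree:
[Wk] p0, p1 ⊢ (p0 ∧ p0)
  [∧I] p0 ⊢ (p0 ∧ p0)
    [Ax] p0 ⊢ p0
    [Ax] p0 ⊢ p0

Result: YES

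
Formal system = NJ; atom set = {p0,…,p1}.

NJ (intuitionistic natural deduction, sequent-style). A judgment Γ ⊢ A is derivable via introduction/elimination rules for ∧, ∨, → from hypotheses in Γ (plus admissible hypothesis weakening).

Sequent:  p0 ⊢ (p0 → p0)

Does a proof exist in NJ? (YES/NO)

Derivation (root first):
[→I] p0 ⊢ (p0 → p0)
  [Wk] p0, p0 ⊢ p0
    [Ax] p0 ⊢ p0

Result: YES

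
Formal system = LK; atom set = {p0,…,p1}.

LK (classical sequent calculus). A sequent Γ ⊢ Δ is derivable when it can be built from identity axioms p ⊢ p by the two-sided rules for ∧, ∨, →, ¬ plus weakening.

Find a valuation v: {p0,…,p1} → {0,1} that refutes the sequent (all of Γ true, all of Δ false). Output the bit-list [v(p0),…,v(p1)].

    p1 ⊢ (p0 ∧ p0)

Truth-table refutation:
  v=00: Γ:[p1=F] Δ:[(p0 ∧ p0)=F] refutes=False
  v=01: Γ:[p1=T] Δ:[(p0 ∧ p0)=F] refutes=True  ← countermodel

Result: [0, 1]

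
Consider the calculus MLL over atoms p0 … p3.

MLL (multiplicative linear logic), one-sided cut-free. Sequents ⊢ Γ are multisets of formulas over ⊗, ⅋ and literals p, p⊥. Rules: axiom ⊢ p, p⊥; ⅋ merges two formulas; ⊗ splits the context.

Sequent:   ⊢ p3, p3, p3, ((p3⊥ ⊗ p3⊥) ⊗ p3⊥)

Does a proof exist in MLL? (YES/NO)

Derivation trace:
[⊗]  ⊢ p3, p3, p3, ((p3⊥ ⊗ p3⊥) ⊗ p3⊥)
  [⊗]  ⊢ p3, p3, (p3⊥ ⊗ p3⊥)
    [Ax]  ⊢ p3, p3⊥
    [Ax]  ⊢ p3, p3⊥
  [Ax]  ⊢ p3, p3⊥

Result: YES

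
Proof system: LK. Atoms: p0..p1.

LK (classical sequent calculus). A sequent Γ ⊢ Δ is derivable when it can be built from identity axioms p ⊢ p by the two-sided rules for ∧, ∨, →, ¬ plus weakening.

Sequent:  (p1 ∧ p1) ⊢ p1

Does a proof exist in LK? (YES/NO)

Derivation trace:
[∧L] (p1 ∧ p1) ⊢ p1
  [WL] p1, p1 ⊢ p1
    [Ax] p1 ⊢ p1

Result: YES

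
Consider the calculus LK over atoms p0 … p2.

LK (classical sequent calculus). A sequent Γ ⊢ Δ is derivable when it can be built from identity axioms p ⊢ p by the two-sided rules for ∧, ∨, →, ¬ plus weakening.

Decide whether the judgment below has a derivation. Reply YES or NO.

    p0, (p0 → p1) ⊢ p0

Derivation (root first):
[→L] p0, (p0 → p1) ⊢ p0
  [Ax] p0 ⊢ p0
  [WL] p0, p1 ⊢ p0
    [Ax] p0 ⊢ p0

Result: YES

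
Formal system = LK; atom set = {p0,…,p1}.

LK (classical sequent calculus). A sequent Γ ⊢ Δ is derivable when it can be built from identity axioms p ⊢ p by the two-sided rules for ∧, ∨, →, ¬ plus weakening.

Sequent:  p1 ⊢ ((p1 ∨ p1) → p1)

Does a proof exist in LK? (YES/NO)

Derivation trace:
[→R] p1 ⊢ ((p1 ∨ p1) → p1)
  [WL] (p1 ∨ p1), p1 ⊢ p1
    [∨L] (p1 ∨ p1) ⊢ p1
      [Ax] p1 ⊢ p1
      [Ax] p1 ⊢ p1

Result: YES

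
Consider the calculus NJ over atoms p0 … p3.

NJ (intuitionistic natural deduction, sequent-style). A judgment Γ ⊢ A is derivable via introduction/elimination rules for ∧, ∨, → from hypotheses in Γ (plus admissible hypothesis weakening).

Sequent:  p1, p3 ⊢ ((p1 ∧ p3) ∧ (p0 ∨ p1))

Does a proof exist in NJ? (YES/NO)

Derivation (root first):
[∧I] p1, p3 ⊢ ((p1 ∧ p3) ∧ (p0 ∨ p1))
  [∧I] p1, p3 ⊢ (p1 ∧ p3)
    [Ax] p1 ⊢ p1
    [Ax] p3 ⊢ p3
  [∨I₂] p1 ⊢ (p0 ∨ p1)
    [Ax] p1 ⊢ p1

Result: YES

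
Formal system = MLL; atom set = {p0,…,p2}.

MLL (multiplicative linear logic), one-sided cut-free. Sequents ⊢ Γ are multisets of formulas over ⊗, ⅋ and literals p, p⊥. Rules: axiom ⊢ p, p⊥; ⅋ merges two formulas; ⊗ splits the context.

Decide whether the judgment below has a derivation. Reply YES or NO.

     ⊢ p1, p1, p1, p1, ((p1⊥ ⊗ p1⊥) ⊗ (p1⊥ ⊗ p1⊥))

Derivation trace:
[⊗]  ⊢ p1, p1, p1, p1, ((p1⊥ ⊗ p1⊥) ⊗ (p1⊥ ⊗ p1⊥))
  [⊗]  ⊢ p1, p1, (p1⊥ ⊗ p1⊥)
    [Ax]  ⊢ p1, p1⊥
    [Ax]  ⊢ p1, p1⊥
  [⊗]  ⊢ p1, p1, (p1⊥ ⊗ p1⊥)
    [Ax]  ⊢ p1, p1⊥
    [Ax]  ⊢ p1, p1⊥

Result: YES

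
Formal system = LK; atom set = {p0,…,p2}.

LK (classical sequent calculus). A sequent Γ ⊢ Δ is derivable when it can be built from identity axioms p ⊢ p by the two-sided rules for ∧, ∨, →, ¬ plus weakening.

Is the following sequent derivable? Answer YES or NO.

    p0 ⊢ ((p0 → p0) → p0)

Derivation (root first):
[→R] p0 ⊢ ((p0 → p0) → p0)
  [→L] p0, (p0 → p0) ⊢ p0
    [Ax] p0 ⊢ p0
    [Ax] p0 ⊢ p0

Result: YES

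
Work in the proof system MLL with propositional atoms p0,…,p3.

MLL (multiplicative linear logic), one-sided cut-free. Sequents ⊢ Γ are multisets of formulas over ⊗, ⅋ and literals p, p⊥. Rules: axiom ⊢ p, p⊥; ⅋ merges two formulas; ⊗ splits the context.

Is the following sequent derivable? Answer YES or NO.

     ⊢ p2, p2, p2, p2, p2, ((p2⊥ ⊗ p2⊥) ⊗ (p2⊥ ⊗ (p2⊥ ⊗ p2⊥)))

Derivation trace:
[⊗]  ⊢ p2, p2, p2, p2, p2, ((p2⊥ ⊗ p2⊥) ⊗ (p2⊥ ⊗ (p2⊥ ⊗ p2⊥)))
  [⊗]  ⊢ p2, p2, (p2⊥ ⊗ p2⊥)
    [Ax]  ⊢ p2, p2⊥
    [Ax]  ⊢ p2, p2⊥
  [⊗]  ⊢ p2, p2, p2, (p2⊥ ⊗ (p2⊥ ⊗ p2⊥))
    [Ax]  ⊢ p2, p2⊥
    [⊗]  ⊢ p2, p2, (p2⊥ ⊗ p2⊥)
      [Ax]  ⊢ p2, p2⊥
      [Ax]  ⊢ p2, p2⊥

Result: YES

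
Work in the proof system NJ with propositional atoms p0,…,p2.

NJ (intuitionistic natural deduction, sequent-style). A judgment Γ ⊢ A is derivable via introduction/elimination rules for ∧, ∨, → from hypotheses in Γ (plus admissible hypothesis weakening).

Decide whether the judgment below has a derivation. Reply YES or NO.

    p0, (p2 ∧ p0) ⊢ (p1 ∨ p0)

Derivation (root first):
[∨I₂] p0, (p2 ∧ p0) ⊢ (p1 ∨ p0)
  [Wk] p0, (p2 ∧ p0) ⊢ p0
    [Ax] p0 ⊢ p0

Result: YES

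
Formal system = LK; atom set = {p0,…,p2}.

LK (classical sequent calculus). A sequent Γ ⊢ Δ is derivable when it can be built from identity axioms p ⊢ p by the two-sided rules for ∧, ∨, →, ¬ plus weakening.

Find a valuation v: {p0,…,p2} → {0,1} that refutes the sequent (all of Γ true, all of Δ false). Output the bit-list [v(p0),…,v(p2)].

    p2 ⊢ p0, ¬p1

Search for a countermodel by truth-table:
  v=000: Γ:[p2=F] Δ:[p0=F, ¬p1=T] refutes=False
  v=001: Γ:[p2=T] Δ:[p0=F, ¬p1=T] refutes=False
  v=010: Γ:[p2=F] Δ:[p0=F, ¬p1=F] refutes=False
  v=011: Γ:[p2=T] Δ:[p0=F, ¬p1=F] refutes=True  ← countermodel

Result: [0, 1, 1]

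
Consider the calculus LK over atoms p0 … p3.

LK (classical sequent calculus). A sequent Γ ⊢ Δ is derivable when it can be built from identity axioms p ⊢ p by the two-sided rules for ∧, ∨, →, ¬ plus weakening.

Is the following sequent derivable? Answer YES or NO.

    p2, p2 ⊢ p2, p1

Proof tree:
[WR] p2, p2 ⊢ p2, p1
  [WL] p2, p2 ⊢ p2
    [Ax] p2 ⊢ p2

Result: YES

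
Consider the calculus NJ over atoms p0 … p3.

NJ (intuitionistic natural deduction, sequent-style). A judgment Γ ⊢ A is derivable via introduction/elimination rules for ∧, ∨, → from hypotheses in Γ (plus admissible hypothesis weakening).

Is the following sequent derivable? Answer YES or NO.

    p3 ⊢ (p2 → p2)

Proof tree:
[→I] p3 ⊢ (p2 → p2)
  [Wk] p2, p3 ⊢ p2
    [Ax] p2 ⊢ p2

Result: YES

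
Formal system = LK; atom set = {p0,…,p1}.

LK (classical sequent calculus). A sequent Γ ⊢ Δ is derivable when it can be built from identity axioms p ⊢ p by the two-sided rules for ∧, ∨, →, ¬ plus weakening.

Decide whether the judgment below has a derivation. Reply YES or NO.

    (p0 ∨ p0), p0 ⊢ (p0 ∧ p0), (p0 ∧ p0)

Proof tree:
[∧R] (p0 ∨ p0), p0 ⊢ (p0 ∧ p0), (p0 ∧ p0)
  [Ax] p0 ⊢ p0
  [∨L] (p0 ∨ p0) ⊢ (p0 ∧ p0), p0
    [WR] p0 ⊢ (p0 ∧ p0), p0
      [∧R] p0 ⊢ (p0 ∧ p0)
        [Ax] p0 ⊢ p0
        [Ax] p0 ⊢ p0
    [Ax] p0 ⊢ p0

Result: YES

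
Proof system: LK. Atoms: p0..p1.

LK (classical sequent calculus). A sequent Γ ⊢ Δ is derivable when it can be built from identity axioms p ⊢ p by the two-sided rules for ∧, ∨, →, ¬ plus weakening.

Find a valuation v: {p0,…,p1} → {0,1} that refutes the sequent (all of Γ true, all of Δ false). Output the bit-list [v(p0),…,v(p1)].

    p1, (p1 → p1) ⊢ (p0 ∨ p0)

Enumerate valuations to refute Γ ⊢ Δ:
  v=00: Γ:[p1=F, (p1 → p1)=T] Δ:[(p0 ∨ p0)=F] refutes=False
  v=01: Γ:[p1=T, (p1 → p1)=T] Δ:[(p0 ∨ p0)=F] refutes=True  ← countermodel

Result: [0, 1]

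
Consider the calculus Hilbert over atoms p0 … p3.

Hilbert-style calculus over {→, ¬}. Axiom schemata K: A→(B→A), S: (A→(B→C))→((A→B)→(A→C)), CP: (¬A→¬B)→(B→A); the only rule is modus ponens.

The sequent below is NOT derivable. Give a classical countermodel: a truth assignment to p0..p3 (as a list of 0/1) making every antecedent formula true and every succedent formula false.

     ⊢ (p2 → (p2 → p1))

Search for a countermodel by truth-table:
  v=0000: Γ:[] Δ:[(p2 → (p2 → p1))=T] refutes=False
  v=0001: Γ:[] Δ:[(p2 → (p2 → p1))=T] refutes=False
  v=0010: Γ:[] Δ:[(p2 → (p2 → p1))=F] refutes=True  ← countermodel

Result: [0, 0, 1, 0]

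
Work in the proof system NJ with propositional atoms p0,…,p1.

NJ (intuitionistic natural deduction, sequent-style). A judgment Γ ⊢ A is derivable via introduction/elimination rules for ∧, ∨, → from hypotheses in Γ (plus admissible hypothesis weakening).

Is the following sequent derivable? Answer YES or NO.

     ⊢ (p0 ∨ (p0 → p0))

Proof tree:
[∨I₂]  ⊢ (p0 ∨ (p0 → p0))
  [→I]  ⊢ (p0 → p0)
    [Ax] p0 ⊢ p0

Result: YES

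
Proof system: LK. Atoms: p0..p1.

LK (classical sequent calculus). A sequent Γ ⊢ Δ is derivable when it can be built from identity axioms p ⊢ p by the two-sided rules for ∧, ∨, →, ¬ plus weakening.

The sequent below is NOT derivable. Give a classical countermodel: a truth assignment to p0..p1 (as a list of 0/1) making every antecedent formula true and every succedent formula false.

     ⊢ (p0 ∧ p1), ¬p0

Search for a countermodel by truth-table:
  v=00: Γ:[] Δ:[(p0 ∧ p1)=F, ¬p0=T] refutes=False
  v=01: Γ:[] Δ:[(p0 ∧ p1)=F, ¬p0=T] refutes=False
  v=10: Γ:[] Δ:[(p0 ∧ p1)=F, ¬p0=F] refutes=True  ← countermodel

Result: [1, 0]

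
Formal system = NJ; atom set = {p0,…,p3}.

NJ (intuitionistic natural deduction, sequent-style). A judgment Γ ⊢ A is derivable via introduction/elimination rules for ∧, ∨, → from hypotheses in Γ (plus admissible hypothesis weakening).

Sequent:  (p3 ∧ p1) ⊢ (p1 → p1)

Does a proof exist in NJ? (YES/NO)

Derivation (root first):
[Wk] (p3 ∧ p1) ⊢ (p1 → p1)
  [→I]  ⊢ (p1 → p1)
    [Ax] p1 ⊢ p1

Result: YES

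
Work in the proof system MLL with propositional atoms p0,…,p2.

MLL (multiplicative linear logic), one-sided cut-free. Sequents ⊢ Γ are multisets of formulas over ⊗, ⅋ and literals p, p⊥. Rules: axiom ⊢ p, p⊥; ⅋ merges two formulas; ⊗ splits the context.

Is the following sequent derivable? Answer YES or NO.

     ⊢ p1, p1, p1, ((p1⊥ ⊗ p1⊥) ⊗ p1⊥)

Proof tree:
[⊗]  ⊢ p1, p1, p1, ((p1⊥ ⊗ p1⊥) ⊗ p1⊥)
  [⊗]  ⊢ p1, p1, (p1⊥ ⊗ p1⊥)
    [Ax]  ⊢ p1, p1⊥
    [Ax]  ⊢ p1, p1⊥
  [Ax]  ⊢ p1, p1⊥

Result: YES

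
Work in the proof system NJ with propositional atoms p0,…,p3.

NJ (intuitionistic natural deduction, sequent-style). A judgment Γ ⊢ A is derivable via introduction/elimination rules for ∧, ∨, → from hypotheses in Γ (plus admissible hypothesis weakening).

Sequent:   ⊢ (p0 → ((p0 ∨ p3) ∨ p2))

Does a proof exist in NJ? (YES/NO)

Derivation trace:
[→I]  ⊢ (p0 → ((p0 ∨ p3) ∨ p2))
  [∨I₁] p0 ⊢ ((p0 ∨ p3) ∨ p2)
    [∨I₁] p0 ⊢ (p0 ∨ p3)
      [Ax] p0 ⊢ p0

Result: YES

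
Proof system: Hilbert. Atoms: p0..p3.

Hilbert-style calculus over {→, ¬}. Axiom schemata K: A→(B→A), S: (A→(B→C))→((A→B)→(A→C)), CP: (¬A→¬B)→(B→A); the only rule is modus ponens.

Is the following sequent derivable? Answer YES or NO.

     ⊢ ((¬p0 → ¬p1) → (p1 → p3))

Truth-table refutation:
  v=0000: Γ:[] Δ:[((¬p0 → ¬p1) → (p1 → p3))=T] refutes=False
  v=0001: Γ:[] Δ:[((¬p0 → ¬p1) → (p1 → p3))=T] refutes=False
  v=0010: Γ:[] Δ:[((¬p0 → ¬p1) → (p1 → p3))=T] refutes=False
  v=0011: Γ:[] Δ:[((¬p0 → ¬p1) → (p1 → p3))=T] refutes=False
  v=0100: Γ:[] Δ:[((¬p0 → ¬p1) → (p1 → p3))=T] refutes=False
  v=0101: Γ:[] Δ:[((¬p0 → ¬p1) → (p1 → p3))=T] refutes=False
  v=0110: Γ:[] Δ:[((¬p0 → ¬p1) → (p1 → p3))=T] refutes=False
  v=0111: Γ:[] Δ:[((¬p0 → ¬p1) → (p1 → p3))=T] refutes=False
  v=1000: Γ:[] Δ:[((¬p0 → ¬p1) → (p1 → p3))=T] refutes=False
  v=1001: Γ:[] Δ:[((¬p0 → ¬p1) → (p1 → p3))=T] refutes=False
  v=1010: Γ:[] Δ:[((¬p0 → ¬p1) → (p1 → p3))=T] refutes=False
  v=1011: Γ:[] Δ:[((¬p0 → ¬p1) → (p1 → p3))=T] refutes=False
  v=1100: Γ:[] Δ:[((¬p0 → ¬p1) → (p1 → p3))=F] refutes=True  ← countermodel

Result: NO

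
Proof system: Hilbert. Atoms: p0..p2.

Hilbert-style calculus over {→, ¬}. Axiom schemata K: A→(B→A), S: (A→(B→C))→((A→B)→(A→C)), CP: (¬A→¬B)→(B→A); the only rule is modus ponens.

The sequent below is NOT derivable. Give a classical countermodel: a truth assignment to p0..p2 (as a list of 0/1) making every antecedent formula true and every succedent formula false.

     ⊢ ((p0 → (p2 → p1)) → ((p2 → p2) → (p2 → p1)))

Enumerate valuations to refute Γ ⊢ Δ:
  v=000: Γ:[] Δ:[((p0 → (p2 → p1)) → ((p2 → p2) → (p2 → p1)))=T] refutes=False
  v=001: Γ:[] Δ:[((p0 → (p2 → p1)) → ((p2 → p2) → (p2 → p1)))=F] refutes=True  ← countermodel

Result: [0, 0, 1]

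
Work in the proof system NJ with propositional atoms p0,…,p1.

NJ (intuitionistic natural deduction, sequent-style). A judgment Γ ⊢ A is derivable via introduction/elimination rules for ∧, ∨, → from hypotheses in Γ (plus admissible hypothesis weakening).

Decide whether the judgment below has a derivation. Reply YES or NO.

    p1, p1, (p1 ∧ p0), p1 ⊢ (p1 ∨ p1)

Derivation trace:
[Wk] p1, p1, (p1 ∧ p0), p1 ⊢ (p1 ∨ p1)
  [∨I₂] p1, p1, (p1 ∧ p0) ⊢ (p1 ∨ p1)
    [Wk] p1, p1, (p1 ∧ p0) ⊢ p1
      [Wk] p1, p1 ⊢ p1
        [Ax] p1 ⊢ p1

Result: YES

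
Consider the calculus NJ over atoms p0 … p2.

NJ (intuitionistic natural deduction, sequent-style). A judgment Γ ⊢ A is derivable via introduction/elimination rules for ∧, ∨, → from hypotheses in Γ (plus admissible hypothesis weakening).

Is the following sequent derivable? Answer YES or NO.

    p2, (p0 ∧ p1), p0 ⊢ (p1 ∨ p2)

Proof tree:
[∨I₂] p2, (p0 ∧ p1), p0 ⊢ (p1 ∨ p2)
  [Wk] p2, (p0 ∧ p1), p0 ⊢ p2
    [Wk] p2, (p0 ∧ p1) ⊢ p2
      [Ax] p2 ⊢ p2

Result: YES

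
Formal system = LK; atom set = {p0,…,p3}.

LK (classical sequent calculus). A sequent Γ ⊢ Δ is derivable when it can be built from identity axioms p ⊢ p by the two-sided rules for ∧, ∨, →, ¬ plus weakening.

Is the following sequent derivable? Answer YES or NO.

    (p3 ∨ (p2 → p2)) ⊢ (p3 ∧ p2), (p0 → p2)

Search for a countermodel by truth-table:
  v=0000: Γ:[(p3 ∨ (p2 → p2))=T] Δ:[(p3 ∧ p2)=F, (p0 → p2)=T] refutes=False
  v=0001: Γ:[(p3 ∨ (p2 → p2))=T] Δ:[(p3 ∧ p2)=F, (p0 → p2)=T] refutes=False
  v=0010: Γ:[(p3 ∨ (p2 → p2))=T] Δ:[(p3 ∧ p2)=F, (p0 → p2)=T] refutes=False
  v=0011: Γ:[(p3 ∨ (p2 → p2))=T] Δ:[(p3 ∧ p2)=T, (p0 → p2)=T] refutes=False
  v=0100: Γ:[(p3 ∨ (p2 → p2))=T] Δ:[(p3 ∧ p2)=F, (p0 → p2)=T] refutes=False
  v=0101: Γ:[(p3 ∨ (p2 → p2))=T] Δ:[(p3 ∧ p2)=F, (p0 → p2)=T] refutes=False
  v=0110: Γ:[(p3 ∨ (p2 → p2))=T] Δ:[(p3 ∧ p2)=F, (p0 → p2)=T] refutes=False
  v=0111: Γ:[(p3 ∨ (p2 → p2))=T] Δ:[(p3 ∧ p2)=T, (p0 → p2)=T] refutes=False
  v=1000: Γ:[(p3 ∨ (p2 → p2))=T] Δ:[(p3 ∧ p2)=F, (p0 → p2)=F] refutes=True  ← countermodel

Result: NO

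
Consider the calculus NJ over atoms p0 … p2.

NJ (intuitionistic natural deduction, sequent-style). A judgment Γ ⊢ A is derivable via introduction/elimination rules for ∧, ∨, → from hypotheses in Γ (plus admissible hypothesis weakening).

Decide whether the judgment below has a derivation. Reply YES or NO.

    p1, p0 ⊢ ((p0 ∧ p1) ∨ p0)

Proof tree:
[∨I₁] p1, p0 ⊢ ((p0 ∧ p1) ∨ p0)
  [∧I] p1, p0 ⊢ (p0 ∧ p1)
    [Ax] p0 ⊢ p0
    [Ax] p1 ⊢ p1

Result: YES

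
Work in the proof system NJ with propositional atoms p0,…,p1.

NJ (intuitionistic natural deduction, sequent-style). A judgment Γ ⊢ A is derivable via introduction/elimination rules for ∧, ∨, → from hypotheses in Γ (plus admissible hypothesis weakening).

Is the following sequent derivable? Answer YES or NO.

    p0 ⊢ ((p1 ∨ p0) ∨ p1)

Proof tree:
[∨I₁] p0 ⊢ ((p1 ∨ p0) ∨ p1)
  [∨I₂] p0 ⊢ (p1 ∨ p0)
    [Ax] p0 ⊢ p0

Result: YES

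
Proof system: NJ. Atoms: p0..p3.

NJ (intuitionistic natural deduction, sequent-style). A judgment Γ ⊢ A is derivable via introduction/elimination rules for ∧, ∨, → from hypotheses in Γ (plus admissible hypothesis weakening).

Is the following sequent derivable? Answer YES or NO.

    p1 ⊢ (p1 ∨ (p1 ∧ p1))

Proof tree:
[∨I₂] p1 ⊢ (p1 ∨ (p1 ∧ p1))
  [∧I] p1 ⊢ (p1 ∧ p1)
    [Ax] p1 ⊢ p1
    [Ax] p1 ⊢ p1

Result: YES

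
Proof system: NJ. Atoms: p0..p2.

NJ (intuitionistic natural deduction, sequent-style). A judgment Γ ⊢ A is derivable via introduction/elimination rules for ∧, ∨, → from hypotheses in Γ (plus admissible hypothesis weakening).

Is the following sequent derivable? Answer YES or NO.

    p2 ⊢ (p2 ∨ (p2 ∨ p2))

Derivation (root first):
[∨I₂] p2 ⊢ (p2 ∨ (p2 ∨ p2))
  [∨I₂] p2 ⊢ (p2 ∨ p2)
    [Ax] p2 ⊢ p2

Result: YES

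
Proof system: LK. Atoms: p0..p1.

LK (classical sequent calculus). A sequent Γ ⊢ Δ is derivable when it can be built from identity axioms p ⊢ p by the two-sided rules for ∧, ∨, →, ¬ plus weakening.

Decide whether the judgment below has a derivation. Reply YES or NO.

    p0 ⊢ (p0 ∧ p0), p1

Derivation trace:
[WR] p0 ⊢ (p0 ∧ p0), p1
  [∧R] p0 ⊢ (p0 ∧ p0)
    [Ax] p0 ⊢ p0
    [Ax] p0 ⊢ p0

Result: YES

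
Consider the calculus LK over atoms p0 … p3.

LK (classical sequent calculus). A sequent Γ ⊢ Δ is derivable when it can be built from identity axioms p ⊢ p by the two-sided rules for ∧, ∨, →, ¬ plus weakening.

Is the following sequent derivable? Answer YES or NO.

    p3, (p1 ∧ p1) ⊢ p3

Derivation trace:
[∧L] p3, (p1 ∧ p1) ⊢ p3
  [WL] p3, p1, p1 ⊢ p3
    [WL] p3, p1 ⊢ p3
      [Ax] p3 ⊢ p3

Result: YES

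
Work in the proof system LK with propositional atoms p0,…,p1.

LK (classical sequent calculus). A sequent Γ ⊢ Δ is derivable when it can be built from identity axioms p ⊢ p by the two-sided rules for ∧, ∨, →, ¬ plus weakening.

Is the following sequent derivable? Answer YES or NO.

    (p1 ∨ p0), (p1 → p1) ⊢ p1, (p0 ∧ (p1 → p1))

Derivation trace:
[→L] (p1 ∨ p0), (p1 → p1) ⊢ p1, (p0 ∧ (p1 → p1))
  [WR] (p1 ∨ p0) ⊢ p1, (p0 ∧ (p1 → p1)), p1
    [∧R] (p1 ∨ p0) ⊢ p1, (p0 ∧ (p1 → p1))
      [∨L] (p1 ∨ p0) ⊢ p1, p0
        [Ax] p1 ⊢ p1
        [Ax] p0 ⊢ p0
      [→R]  ⊢ (p1 → p1)
        [Ax] p1 ⊢ p1
  [Ax] p1 ⊢ p1

Result: YES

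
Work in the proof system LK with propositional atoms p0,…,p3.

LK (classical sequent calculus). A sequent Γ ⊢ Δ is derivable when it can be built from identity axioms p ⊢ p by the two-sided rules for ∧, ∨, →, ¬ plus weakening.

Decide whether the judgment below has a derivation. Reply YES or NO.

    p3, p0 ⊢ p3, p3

Derivation trace:
[WL] p3, p0 ⊢ p3, p3
  [WR] p3 ⊢ p3, p3
    [Ax] p3 ⊢ p3

Result: YES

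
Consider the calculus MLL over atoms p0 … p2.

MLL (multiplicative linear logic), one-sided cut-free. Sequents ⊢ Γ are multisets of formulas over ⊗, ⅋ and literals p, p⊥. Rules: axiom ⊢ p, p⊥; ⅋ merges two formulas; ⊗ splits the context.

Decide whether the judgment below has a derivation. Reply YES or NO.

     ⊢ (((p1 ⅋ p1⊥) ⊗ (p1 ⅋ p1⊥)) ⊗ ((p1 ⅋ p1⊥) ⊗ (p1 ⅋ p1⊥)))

Derivation trace:
[⊗]  ⊢ (((p1 ⅋ p1⊥) ⊗ (p1 ⅋ p1⊥)) ⊗ ((p1 ⅋ p1⊥) ⊗ (p1 ⅋ p1⊥)))
  [⊗]  ⊢ ((p1 ⅋ p1⊥) ⊗ (p1 ⅋ p1⊥))
    [⅋]  ⊢ (p1 ⅋ p1⊥)
      [Ax]  ⊢ p1, p1⊥
    [⅋]  ⊢ (p1 ⅋ p1⊥)
      [Ax]  ⊢ p1, p1⊥
  [⊗]  ⊢ ((p1 ⅋ p1⊥) ⊗ (p1 ⅋ p1⊥))
    [⅋]  ⊢ (p1 ⅋ p1⊥)
      [Ax]  ⊢ p1, p1⊥
    [⅋]  ⊢ (p1 ⅋ p1⊥)
      [Ax]  ⊢ p1, p1⊥

Result: YES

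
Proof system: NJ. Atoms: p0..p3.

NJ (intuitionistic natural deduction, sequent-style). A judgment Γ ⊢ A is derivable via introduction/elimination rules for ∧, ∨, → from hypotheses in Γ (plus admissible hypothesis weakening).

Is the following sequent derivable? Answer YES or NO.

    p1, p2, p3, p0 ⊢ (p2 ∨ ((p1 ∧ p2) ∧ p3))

Proof tree:
[Wk] p1, p2, p3, p0 ⊢ (p2 ∨ ((p1 ∧ p2) ∧ p3))
  [∨I₂] p1, p2, p3 ⊢ (p2 ∨ ((p1 ∧ p2) ∧ p3))
    [∧I] p1, p2, p3 ⊢ ((p1 ∧ p2) ∧ p3)
      [∧I] p1, p2 ⊢ (p1 ∧ p2)
        [Ax] p1 ⊢ p1
        [Ax] p2 ⊢ p2
      [Ax] p3 ⊢ p3

Result: YES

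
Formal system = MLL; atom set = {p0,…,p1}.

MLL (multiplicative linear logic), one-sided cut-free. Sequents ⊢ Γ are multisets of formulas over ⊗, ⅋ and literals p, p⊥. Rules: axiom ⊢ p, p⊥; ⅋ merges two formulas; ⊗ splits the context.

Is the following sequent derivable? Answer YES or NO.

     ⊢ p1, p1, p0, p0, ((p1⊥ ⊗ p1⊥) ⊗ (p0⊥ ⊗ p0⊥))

Proof tree:
[⊗]  ⊢ p1, p1, p0, p0, ((p1⊥ ⊗ p1⊥) ⊗ (p0⊥ ⊗ p0⊥))
  [⊗]  ⊢ p1, p1, (p1⊥ ⊗ p1⊥)
    [Ax]  ⊢ p1, p1⊥
    [Ax]  ⊢ p1, p1⊥
  [⊗]  ⊢ p0, p0, (p0⊥ ⊗ p0⊥)
    [Ax]  ⊢ p0, p0⊥
    [Ax]  ⊢ p0, p0⊥

Result: YES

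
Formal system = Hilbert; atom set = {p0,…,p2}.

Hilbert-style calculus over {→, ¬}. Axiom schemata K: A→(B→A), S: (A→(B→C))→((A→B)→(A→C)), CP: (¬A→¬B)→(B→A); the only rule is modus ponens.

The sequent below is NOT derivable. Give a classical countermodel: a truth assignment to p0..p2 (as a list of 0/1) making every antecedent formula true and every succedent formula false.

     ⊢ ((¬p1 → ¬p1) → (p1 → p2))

Search for a countermodel by truth-table:
  v=000: Γ:[] Δ:[((¬p1 → ¬p1) → (p1 → p2))=T] refutes=False
  v=001: Γ:[] Δ:[((¬p1 → ¬p1) → (p1 → p2))=T] refutes=False
  v=010: Γ:[] Δ:[((¬p1 → ¬p1) → (p1 → p2))=F] refutes=True  ← countermodel

Result: [0, 1, 0]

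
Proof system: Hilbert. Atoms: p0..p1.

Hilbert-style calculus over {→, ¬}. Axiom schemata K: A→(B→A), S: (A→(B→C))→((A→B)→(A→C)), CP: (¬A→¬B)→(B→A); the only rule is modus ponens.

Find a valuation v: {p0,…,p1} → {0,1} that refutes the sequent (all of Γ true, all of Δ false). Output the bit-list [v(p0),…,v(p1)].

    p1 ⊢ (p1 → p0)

Search for a countermodel by truth-table:
  v=00: Γ:[p1=F] Δ:[(p1 → p0)=T] refutes=False
  v=01: Γ:[p1=T] Δ:[(p1 → p0)=F] refutes=True  ← countermodel

Result: [0, 1]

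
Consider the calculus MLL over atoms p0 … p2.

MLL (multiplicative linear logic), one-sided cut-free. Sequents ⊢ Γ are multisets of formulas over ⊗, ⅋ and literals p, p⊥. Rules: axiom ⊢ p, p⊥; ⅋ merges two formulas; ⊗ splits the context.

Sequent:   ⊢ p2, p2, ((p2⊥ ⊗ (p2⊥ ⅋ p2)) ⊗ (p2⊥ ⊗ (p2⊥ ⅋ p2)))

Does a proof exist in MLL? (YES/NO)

Proof tree:
[⊗]  ⊢ p2, p2, ((p2⊥ ⊗ (p2⊥ ⅋ p2)) ⊗ (p2⊥ ⊗ (p2⊥ ⅋ p2)))
  [⊗]  ⊢ p2, (p2⊥ ⊗ (p2⊥ ⅋ p2))
    [Ax]  ⊢ p2, p2⊥
    [⅋]  ⊢ (p2⊥ ⅋ p2)
      [Ax]  ⊢ p2, p2⊥
  [⊗]  ⊢ p2, (p2⊥ ⊗ (p2⊥ ⅋ p2))
    [Ax]  ⊢ p2, p2⊥
    [⅋]  ⊢ (p2⊥ ⅋ p2)
      [Ax]  ⊢ p2, p2⊥

Result: YES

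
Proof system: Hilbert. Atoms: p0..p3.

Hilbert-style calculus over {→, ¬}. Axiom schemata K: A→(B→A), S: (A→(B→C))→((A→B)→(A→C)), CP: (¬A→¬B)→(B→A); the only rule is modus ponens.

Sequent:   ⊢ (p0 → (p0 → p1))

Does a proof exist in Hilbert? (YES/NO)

Search for a countermodel by truth-table:
  v=0000: Γ:[] Δ:[(p0 → (p0 → p1))=T] refutes=False
  v=0001: Γ:[] Δ:[(p0 → (p0 → p1))=T] refutes=False
  v=0010: Γ:[] Δ:[(p0 → (p0 → p1))=T] refutes=False
  v=0011: Γ:[] Δ:[(p0 → (p0 → p1))=T] refutes=False
  v=0100: Γ:[] Δ:[(p0 → (p0 → p1))=T] refutes=False
  v=0101: Γ:[] Δ:[(p0 → (p0 → p1))=T] refutes=False
  v=0110: Γ:[] Δ:[(p0 → (p0 → p1))=T] refutes=False
  v=0111: Γ:[] Δ:[(p0 → (p0 → p1))=T] refutes=False
  v=1000: Γ:[] Δ:[(p0 → (p0 → p1))=F] refutes=True  ← countermodel

Result: NO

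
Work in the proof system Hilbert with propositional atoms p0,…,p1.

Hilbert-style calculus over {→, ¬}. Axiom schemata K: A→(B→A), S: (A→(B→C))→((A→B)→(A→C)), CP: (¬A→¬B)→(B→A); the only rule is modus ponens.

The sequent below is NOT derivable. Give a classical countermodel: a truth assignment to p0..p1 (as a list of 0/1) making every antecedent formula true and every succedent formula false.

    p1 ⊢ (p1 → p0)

Search for a countermodel by truth-table:
  v=00: Γ:[p1=F] Δ:[(p1 → p0)=T] refutes=False
  v=01: Γ:[p1=T] Δ:[(p1 → p0)=F] refutes=True  ← countermodel

Result: [0, 1]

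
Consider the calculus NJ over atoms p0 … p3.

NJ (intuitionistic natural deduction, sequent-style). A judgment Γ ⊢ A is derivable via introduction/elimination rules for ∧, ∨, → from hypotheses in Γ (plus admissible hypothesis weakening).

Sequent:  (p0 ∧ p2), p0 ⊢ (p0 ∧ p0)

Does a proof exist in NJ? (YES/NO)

Proof tree:
[∧I] (p0 ∧ p2), p0 ⊢ (p0 ∧ p0)
  [Ax] p0 ⊢ p0
  [Wk] p0, (p0 ∧ p2) ⊢ p0
    [Ax] p0 ⊢ p0

Result: YES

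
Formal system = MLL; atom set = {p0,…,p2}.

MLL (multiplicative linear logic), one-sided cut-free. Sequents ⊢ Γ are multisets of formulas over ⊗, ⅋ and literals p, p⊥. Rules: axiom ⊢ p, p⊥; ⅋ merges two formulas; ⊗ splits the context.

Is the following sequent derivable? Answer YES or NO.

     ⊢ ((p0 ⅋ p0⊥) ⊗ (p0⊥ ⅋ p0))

Proof tree:
[⊗]  ⊢ ((p0 ⅋ p0⊥) ⊗ (p0⊥ ⅋ p0))
  [⅋]  ⊢ (p0 ⅋ p0⊥)
    [Ax]  ⊢ p0, p0⊥
  [⅋]  ⊢ (p0⊥ ⅋ p0)
    [Ax]  ⊢ p0, p0⊥

Result: YES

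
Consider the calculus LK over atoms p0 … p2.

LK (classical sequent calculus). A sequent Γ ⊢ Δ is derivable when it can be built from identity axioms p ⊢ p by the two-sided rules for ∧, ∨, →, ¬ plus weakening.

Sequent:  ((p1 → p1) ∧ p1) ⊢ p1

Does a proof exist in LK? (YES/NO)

Derivation trace:
[∧L] ((p1 → p1) ∧ p1) ⊢ p1
  [→L] p1, (p1 → p1) ⊢ p1
    [Ax] p1 ⊢ p1
    [Ax] p1 ⊢ p1

Result: YES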